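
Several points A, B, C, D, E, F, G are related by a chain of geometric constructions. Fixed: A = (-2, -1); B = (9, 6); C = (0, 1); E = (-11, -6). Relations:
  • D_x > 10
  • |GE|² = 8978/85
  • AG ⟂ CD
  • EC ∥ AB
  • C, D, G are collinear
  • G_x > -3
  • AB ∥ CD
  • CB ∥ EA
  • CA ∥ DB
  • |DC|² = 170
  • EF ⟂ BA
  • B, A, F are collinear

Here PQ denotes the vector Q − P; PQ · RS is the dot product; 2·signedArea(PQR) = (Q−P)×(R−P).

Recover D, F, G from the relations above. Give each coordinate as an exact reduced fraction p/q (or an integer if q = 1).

1. D_x = 11  [CA ∥ DB ∩ AB ∥ CD]
2. D_y = 8  [CA ∥ DB ∩ AB ∥ CD]
   → D = (11, 8)
3. F_x = -907/85  [B, A, F are collinear ∩ EF ⟂ BA]
4. F_y = -554/85  [B, A, F are collinear ∩ EF ⟂ BA]
   → F = (-907/85, -554/85)
5. G_x = -198/85  [C, D, G are collinear ∩ AG ⟂ CD]
6. G_y = -41/85  [C, D, G are collinear ∩ AG ⟂ CD]
   → G = (-198/85, -41/85)

D = (11, 8)
F = (-907/85, -554/85)
G = (-198/85, -41/85)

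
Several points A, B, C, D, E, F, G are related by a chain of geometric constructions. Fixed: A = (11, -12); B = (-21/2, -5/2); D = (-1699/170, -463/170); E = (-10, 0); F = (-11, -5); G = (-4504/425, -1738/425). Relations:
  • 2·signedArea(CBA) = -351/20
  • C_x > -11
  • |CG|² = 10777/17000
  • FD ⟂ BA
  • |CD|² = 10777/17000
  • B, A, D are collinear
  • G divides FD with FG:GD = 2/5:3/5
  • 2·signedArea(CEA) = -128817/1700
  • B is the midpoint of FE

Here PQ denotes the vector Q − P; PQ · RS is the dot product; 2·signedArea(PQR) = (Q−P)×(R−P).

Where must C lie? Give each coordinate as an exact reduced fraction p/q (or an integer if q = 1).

1. C_x = -17933/1700  [2·signedArea(CBA) = -351/20 ∩ 2·signedArea(CEA) = -128817/1700]
2. C_y = -5601/1700  [2·signedArea(CBA) = -351/20 ∩ 2·signedArea(CEA) = -128817/1700]
   → C = (-17933/1700, -5601/1700)

C = (-17933/1700, -5601/1700)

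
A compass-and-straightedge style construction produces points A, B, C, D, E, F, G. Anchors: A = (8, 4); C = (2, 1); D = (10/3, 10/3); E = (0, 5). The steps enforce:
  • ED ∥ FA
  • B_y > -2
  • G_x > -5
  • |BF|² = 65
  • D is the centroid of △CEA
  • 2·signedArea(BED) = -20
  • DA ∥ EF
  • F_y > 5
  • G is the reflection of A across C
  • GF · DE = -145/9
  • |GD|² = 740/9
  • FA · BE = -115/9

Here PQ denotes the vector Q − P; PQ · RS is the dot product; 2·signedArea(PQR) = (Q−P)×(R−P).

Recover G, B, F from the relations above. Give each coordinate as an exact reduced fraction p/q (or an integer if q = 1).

B = (2/3, -4/3)
F = (14/3, 17/3)
G = (-4, -2)

1. G_x = -4  [G is the reflection of A across C]
2. G_y = -2  [G is the reflection of A across C]
   → G = (-4, -2)
3. F_x = 14/3  [ED ∥ FA ∩ DA ∥ EF]
4. F_y = 17/3  [ED ∥ FA ∩ DA ∥ EF]
   → F = (14/3, 17/3)
5. B_x = 2/3  [2·signedArea(BED) = -20 ∩ FA · BE = -115/9]
6. B_y = -4/3  [2·signedArea(BED) = -20 ∩ FA · BE = -115/9]
   → B = (2/3, -4/3)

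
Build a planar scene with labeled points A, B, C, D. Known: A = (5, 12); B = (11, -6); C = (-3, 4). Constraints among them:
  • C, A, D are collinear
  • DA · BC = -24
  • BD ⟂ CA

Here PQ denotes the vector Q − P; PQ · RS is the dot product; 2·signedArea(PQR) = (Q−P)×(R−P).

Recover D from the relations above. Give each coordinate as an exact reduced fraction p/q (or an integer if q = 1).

D = (-1, 6)

1. D_x = -1  [C, A, D are collinear ∩ BD ⟂ CA]
2. D_y = 6  [C, A, D are collinear ∩ BD ⟂ CA]
   → D = (-1, 6)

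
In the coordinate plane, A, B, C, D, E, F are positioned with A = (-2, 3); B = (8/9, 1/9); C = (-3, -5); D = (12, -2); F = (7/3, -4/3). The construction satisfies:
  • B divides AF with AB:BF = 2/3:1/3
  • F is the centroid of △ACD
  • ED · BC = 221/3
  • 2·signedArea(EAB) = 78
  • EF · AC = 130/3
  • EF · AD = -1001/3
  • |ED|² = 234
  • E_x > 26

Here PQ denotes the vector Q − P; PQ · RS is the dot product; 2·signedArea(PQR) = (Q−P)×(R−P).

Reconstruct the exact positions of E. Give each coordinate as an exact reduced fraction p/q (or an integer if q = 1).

E = (27, 1)

1. E_x = 27  [EF · AC = 130/3 ∩ 2·signedArea(EAB) = 78]
2. E_y = 1  [EF · AC = 130/3 ∩ 2·signedArea(EAB) = 78]
   → E = (27, 1)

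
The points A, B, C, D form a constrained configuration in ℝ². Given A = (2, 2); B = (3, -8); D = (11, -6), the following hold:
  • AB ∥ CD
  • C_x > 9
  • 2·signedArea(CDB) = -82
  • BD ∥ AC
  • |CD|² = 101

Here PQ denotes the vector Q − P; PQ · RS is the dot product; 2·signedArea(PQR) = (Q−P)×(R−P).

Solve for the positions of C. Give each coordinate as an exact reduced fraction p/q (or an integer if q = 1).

1. C_x = 10  [AB ∥ CD ∩ BD ∥ AC]
2. C_y = 4  [AB ∥ CD ∩ BD ∥ AC]
   → C = (10, 4)

C = (10, 4)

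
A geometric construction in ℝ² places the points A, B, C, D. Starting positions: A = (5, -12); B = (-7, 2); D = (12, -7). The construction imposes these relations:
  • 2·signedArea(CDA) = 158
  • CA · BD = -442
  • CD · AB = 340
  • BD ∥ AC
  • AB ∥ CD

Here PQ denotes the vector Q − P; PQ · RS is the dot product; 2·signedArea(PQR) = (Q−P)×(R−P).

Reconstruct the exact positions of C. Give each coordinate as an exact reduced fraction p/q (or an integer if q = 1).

C = (24, -21)

1. C_x = 24  [AB ∥ CD ∩ BD ∥ AC]
2. C_y = -21  [AB ∥ CD ∩ BD ∥ AC]
   → C = (24, -21)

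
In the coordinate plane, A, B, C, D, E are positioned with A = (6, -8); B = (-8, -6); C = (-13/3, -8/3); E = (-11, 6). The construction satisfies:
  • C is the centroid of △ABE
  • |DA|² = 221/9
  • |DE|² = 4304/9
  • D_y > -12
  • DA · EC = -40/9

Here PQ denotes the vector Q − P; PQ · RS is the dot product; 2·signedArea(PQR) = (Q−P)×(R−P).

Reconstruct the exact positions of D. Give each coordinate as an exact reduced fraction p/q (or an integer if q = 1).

D = (7/3, -34/3)

1. D_x = 7/3  [line -20/3·x + 26/3·y + 1024/9 = 0 ∩ |DE|² = 4304/9]
2. D_y = -34/3  [line -20/3·x + 26/3·y + 1024/9 = 0 ∩ |DE|² = 4304/9]
   → D = (7/3, -34/3)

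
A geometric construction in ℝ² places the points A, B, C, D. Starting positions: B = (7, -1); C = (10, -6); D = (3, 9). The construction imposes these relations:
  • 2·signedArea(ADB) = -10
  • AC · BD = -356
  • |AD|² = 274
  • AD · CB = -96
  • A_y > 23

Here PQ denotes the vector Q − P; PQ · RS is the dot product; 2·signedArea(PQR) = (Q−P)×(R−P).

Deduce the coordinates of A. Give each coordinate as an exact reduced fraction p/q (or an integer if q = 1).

A = (-4, 24)

1. A_x = -4  [AC · BD = -356 ∩ 2·signedArea(ADB) = -10]
2. A_y = 24  [AC · BD = -356 ∩ 2·signedArea(ADB) = -10]
   → A = (-4, 24)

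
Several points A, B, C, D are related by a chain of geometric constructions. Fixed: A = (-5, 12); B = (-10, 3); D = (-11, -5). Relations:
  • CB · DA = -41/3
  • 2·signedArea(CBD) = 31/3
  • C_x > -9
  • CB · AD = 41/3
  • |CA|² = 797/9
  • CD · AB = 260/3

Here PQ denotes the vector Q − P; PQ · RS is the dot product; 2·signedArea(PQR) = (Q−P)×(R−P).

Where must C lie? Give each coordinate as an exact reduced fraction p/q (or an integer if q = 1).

1. C_x = -26/3  [CD · AB = 260/3 ∩ 2·signedArea(CBD) = 31/3]
2. C_y = 10/3  [CD · AB = 260/3 ∩ 2·signedArea(CBD) = 31/3]
   → C = (-26/3, 10/3)

C = (-26/3, 10/3)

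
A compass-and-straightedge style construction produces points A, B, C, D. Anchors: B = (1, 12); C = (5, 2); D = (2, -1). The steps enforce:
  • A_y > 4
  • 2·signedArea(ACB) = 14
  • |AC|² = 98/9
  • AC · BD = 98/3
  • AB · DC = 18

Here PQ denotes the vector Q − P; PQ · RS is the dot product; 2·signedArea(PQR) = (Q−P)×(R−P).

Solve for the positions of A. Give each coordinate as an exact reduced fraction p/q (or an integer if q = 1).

A = (8/3, 13/3)

1. A_x = 8/3  [2·signedArea(ACB) = 14 ∩ AB · DC = 18]
2. A_y = 13/3  [2·signedArea(ACB) = 14 ∩ AB · DC = 18]
   → A = (8/3, 13/3)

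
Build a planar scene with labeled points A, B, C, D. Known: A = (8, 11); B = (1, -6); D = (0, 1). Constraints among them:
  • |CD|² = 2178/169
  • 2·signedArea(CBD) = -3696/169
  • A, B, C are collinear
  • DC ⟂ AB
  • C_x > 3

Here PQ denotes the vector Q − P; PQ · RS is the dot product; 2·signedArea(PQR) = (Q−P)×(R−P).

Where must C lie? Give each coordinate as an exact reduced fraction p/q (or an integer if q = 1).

C = (561/169, -62/169)

1. C_x = 561/169  [A, B, C are collinear ∩ DC ⟂ AB]
2. C_y = -62/169  [A, B, C are collinear ∩ DC ⟂ AB]
   → C = (561/169, -62/169)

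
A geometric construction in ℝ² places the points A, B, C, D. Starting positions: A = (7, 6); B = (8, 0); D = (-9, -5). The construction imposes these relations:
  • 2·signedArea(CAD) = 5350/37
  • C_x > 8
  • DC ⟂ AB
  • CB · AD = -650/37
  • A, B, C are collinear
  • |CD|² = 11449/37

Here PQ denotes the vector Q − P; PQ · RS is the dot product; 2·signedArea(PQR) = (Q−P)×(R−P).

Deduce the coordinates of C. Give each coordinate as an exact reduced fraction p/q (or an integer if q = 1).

C = (309/37, -78/37)

1. C_x = 309/37  [A, B, C are collinear ∩ DC ⟂ AB]
2. C_y = -78/37  [A, B, C are collinear ∩ DC ⟂ AB]
   → C = (309/37, -78/37)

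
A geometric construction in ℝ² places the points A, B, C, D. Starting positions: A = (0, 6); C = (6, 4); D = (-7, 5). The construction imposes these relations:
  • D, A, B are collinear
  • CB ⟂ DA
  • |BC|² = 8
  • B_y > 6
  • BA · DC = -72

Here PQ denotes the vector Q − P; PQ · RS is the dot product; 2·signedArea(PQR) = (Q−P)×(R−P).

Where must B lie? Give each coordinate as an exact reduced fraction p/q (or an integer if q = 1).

1. B_x = 28/5  [D, A, B are collinear ∩ CB ⟂ DA]
2. B_y = 34/5  [D, A, B are collinear ∩ CB ⟂ DA]
   → B = (28/5, 34/5)

B = (28/5, 34/5)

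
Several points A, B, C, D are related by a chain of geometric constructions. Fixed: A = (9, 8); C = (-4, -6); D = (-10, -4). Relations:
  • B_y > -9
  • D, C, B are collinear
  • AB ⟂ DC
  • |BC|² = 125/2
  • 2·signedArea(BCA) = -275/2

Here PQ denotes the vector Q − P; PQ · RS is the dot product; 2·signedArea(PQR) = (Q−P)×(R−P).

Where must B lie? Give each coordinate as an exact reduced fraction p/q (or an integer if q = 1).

B = (7/2, -17/2)

1. B_x = 7/2  [D, C, B are collinear ∩ AB ⟂ DC]
2. B_y = -17/2  [D, C, B are collinear ∩ AB ⟂ DC]
   → B = (7/2, -17/2)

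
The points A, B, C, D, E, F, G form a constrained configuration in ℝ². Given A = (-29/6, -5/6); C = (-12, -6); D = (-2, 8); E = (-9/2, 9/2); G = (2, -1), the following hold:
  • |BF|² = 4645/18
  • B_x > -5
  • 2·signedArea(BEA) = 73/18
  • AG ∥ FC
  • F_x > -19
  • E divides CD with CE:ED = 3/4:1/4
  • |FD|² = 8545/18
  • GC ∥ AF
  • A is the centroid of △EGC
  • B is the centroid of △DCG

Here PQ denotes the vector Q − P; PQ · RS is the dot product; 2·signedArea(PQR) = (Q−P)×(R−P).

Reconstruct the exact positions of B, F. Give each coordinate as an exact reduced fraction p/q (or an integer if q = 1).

1. B_x = -4  [B is the centroid of △DCG]
2. B_y = 1/3  [B is the centroid of △DCG]
   → B = (-4, 1/3)
3. F_x = -113/6  [AG ∥ FC ∩ GC ∥ AF]
4. F_y = -35/6  [AG ∥ FC ∩ GC ∥ AF]
   → F = (-113/6, -35/6)

B = (-4, 1/3)
F = (-113/6, -35/6)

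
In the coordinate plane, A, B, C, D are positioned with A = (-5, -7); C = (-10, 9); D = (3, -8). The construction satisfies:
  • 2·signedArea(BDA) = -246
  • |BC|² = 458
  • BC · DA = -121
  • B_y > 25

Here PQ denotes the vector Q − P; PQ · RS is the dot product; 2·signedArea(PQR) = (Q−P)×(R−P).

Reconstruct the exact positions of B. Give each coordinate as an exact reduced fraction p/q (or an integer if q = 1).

1. B_x = -23  [BC · DA = -121 ∩ 2·signedArea(BDA) = -246]
2. B_y = 26  [BC · DA = -121 ∩ 2·signedArea(BDA) = -246]
   → B = (-23, 26)

B = (-23, 26)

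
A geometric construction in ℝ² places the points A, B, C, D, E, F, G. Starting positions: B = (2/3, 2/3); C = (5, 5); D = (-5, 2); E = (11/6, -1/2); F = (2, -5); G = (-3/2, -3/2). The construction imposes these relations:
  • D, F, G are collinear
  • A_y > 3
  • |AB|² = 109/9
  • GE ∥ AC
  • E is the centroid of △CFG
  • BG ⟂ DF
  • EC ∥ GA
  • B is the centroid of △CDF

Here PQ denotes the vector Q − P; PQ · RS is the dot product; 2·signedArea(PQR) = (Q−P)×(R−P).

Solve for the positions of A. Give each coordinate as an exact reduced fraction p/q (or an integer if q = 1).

A = (5/3, 4)

1. A_x = 5/3  [GE ∥ AC ∩ EC ∥ GA]
2. A_y = 4  [GE ∥ AC ∩ EC ∥ GA]
   → A = (5/3, 4)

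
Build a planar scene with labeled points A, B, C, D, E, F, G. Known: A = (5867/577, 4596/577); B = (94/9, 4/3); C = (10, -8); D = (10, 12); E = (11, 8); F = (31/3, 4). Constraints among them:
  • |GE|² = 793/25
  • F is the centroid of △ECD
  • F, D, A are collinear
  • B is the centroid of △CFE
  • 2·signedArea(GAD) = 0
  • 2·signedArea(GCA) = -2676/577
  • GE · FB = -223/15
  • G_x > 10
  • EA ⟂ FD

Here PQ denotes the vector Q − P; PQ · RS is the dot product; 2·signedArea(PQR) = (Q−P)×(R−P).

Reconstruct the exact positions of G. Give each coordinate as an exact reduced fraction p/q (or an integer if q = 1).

1. G_x = 52/5  [2·signedArea(GAD) = 0 ∩ 2·signedArea(GCA) = -2676/577]
2. G_y = 12/5  [2·signedArea(GAD) = 0 ∩ 2·signedArea(GCA) = -2676/577]
   → G = (52/5, 12/5)

G = (52/5, 12/5)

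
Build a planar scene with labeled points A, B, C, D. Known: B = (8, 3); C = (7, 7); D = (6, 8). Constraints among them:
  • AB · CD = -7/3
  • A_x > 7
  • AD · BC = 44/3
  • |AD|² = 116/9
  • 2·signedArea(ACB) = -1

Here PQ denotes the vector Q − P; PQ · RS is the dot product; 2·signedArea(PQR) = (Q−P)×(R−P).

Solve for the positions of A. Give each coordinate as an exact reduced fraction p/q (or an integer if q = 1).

1. A_x = 22/3  [AD · BC = 44/3 ∩ 2·signedArea(ACB) = -1]
2. A_y = 14/3  [AD · BC = 44/3 ∩ 2·signedArea(ACB) = -1]
   → A = (22/3, 14/3)

A = (22/3, 14/3)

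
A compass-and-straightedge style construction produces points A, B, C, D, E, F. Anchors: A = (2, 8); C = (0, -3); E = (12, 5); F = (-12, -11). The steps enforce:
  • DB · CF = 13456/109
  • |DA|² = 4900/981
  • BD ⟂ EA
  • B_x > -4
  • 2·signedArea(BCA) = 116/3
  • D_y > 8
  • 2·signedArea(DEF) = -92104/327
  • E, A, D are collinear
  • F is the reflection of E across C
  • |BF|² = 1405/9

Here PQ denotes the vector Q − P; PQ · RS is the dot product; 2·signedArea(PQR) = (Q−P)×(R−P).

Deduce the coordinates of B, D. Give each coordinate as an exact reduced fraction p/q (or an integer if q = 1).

B = (-10/3, -2)
D = (-46/327, 942/109)

1. B_x = -10/3  [line -11·x + 2·y + -98/3 = 0 ∩ |BF|² = 1405/9]
2. B_y = -2  [line -11·x + 2·y + -98/3 = 0 ∩ |BF|² = 1405/9]
   → B = (-10/3, -2)
3. D_x = -46/327  [E, A, D are collinear ∩ BD ⟂ EA]
4. D_y = 942/109  [E, A, D are collinear ∩ BD ⟂ EA]
   → D = (-46/327, 942/109)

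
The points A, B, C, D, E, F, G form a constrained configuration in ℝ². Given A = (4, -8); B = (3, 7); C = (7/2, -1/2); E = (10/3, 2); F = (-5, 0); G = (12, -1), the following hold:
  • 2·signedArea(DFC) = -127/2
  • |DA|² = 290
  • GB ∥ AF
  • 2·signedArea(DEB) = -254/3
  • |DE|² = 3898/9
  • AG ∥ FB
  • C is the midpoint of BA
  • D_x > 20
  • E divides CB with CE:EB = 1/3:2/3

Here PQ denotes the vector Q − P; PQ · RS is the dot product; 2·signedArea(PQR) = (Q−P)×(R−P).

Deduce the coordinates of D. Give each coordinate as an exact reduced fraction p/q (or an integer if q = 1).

D = (21, -9)

1. D_x = 21  [2·signedArea(DEB) = -254/3 ∩ 2·signedArea(DFC) = -127/2]
2. D_y = -9  [2·signedArea(DEB) = -254/3 ∩ 2·signedArea(DFC) = -127/2]
   → D = (21, -9)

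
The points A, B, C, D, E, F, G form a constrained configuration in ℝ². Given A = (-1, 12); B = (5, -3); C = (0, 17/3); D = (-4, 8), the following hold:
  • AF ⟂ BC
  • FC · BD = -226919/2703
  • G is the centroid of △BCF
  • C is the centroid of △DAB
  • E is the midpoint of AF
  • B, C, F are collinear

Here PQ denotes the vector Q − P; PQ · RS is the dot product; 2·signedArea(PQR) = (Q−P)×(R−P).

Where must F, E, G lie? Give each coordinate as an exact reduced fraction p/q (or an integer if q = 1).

1. F_x = -2695/901  [B, C, F are collinear ∩ AF ⟂ BC]
2. F_y = 9777/901  [B, C, F are collinear ∩ AF ⟂ BC]
   → F = (-2695/901, 9777/901)
3. E_x = -1798/901  [E is the midpoint of AF]
4. E_y = 20589/1802  [E is the midpoint of AF]
   → E = (-1798/901, 20589/1802)
5. G_x = 1810/2703  [G is the centroid of △BCF]
6. G_y = 36539/8109  [G is the centroid of △BCF]
   → G = (1810/2703, 36539/8109)

E = (-1798/901, 20589/1802)
F = (-2695/901, 9777/901)
G = (1810/2703, 36539/8109)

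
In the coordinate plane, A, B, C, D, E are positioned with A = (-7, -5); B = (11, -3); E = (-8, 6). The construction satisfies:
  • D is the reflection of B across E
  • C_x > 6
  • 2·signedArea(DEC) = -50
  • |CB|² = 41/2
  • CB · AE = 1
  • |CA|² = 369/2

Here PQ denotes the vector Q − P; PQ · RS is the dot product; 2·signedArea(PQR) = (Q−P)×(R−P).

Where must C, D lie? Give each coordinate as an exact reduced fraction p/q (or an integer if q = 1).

1. C_x = 13/2  [line 1·x + -11·y + -45 = 0 ∩ |CA|² = 369/2]
2. C_y = -7/2  [line 1·x + -11·y + -45 = 0 ∩ |CA|² = 369/2]
   → C = (13/2, -7/2)
3. D_x = -27  [D is the reflection of B across E]
4. D_y = 15  [D is the reflection of B across E]
   → D = (-27, 15)

C = (13/2, -7/2)
D = (-27, 15)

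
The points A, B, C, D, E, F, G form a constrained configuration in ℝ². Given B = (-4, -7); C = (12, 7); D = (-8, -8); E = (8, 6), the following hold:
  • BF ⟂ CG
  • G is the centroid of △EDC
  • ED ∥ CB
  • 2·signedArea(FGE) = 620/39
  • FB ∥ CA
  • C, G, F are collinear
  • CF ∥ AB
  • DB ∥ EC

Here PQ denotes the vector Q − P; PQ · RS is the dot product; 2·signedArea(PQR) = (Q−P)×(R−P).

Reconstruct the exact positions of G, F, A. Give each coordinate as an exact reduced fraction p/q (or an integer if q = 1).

A = (176/13, 61/13)
F = (-72/13, -61/13)
G = (4, 5/3)

1. G_x = 4  [G is the centroid of △EDC]
2. G_y = 5/3  [G is the centroid of △EDC]
   → G = (4, 5/3)
3. F_x = -72/13  [C, G, F are collinear ∩ BF ⟂ CG]
4. F_y = -61/13  [C, G, F are collinear ∩ BF ⟂ CG]
   → F = (-72/13, -61/13)
5. A_x = 176/13  [CF ∥ AB ∩ FB ∥ CA]
6. A_y = 61/13  [CF ∥ AB ∩ FB ∥ CA]
   → A = (176/13, 61/13)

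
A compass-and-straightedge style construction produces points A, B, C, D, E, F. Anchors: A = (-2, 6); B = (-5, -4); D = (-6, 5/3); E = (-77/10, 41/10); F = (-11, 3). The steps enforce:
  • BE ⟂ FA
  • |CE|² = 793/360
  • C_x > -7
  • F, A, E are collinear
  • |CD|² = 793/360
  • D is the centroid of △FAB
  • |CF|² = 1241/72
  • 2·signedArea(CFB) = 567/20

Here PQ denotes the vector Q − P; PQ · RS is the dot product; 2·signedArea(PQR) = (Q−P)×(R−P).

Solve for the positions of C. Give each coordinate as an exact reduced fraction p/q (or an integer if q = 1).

1. C_x = -137/20  [line 7·x + 6·y + 613/20 = 0 ∩ |CF|² = 1241/72]
2. C_y = 173/60  [line 7·x + 6·y + 613/20 = 0 ∩ |CF|² = 1241/72]
   → C = (-137/20, 173/60)

C = (-137/20, 173/60)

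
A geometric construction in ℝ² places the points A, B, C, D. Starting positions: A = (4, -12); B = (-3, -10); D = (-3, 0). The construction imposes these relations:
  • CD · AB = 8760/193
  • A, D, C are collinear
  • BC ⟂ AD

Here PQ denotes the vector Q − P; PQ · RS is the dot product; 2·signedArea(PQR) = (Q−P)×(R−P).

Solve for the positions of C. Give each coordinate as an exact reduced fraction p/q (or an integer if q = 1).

1. C_x = 261/193  [A, D, C are collinear ∩ BC ⟂ AD]
2. C_y = -1440/193  [A, D, C are collinear ∩ BC ⟂ AD]
   → C = (261/193, -1440/193)

C = (261/193, -1440/193)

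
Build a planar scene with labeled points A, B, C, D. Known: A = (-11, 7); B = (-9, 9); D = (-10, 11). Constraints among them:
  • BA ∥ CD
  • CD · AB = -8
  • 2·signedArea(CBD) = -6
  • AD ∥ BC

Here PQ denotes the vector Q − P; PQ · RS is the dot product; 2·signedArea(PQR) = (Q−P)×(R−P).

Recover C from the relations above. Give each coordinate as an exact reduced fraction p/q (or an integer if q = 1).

1. C_x = -8  [BA ∥ CD ∩ AD ∥ BC]
2. C_y = 13  [BA ∥ CD ∩ AD ∥ BC]
   → C = (-8, 13)

C = (-8, 13)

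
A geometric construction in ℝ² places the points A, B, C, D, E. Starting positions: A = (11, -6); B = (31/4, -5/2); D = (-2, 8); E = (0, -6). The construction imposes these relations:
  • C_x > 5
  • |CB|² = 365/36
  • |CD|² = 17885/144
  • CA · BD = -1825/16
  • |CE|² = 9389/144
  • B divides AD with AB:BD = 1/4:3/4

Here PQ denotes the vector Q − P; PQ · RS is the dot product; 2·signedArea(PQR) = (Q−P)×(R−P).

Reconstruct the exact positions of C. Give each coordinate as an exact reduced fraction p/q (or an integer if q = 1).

1. C_x = 67/12  [line 39/4·x + -21/2·y + -899/16 = 0 ∩ |CB|² = 365/36]
2. C_y = -1/6  [line 39/4·x + -21/2·y + -899/16 = 0 ∩ |CB|² = 365/36]
   → C = (67/12, -1/6)

C = (67/12, -1/6)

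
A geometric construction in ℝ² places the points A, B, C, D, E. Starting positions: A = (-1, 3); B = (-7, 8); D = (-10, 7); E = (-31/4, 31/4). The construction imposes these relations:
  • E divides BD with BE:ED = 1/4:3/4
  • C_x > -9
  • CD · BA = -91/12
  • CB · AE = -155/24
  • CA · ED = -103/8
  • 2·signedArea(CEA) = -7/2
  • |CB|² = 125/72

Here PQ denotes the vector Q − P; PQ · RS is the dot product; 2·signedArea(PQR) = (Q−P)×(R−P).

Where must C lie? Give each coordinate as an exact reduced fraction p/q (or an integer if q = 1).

C = (-33/4, 91/12)

1. C_x = -33/4  [CD · BA = -91/12 ∩ CA · ED = -103/8]
2. C_y = 91/12  [CD · BA = -91/12 ∩ CA · ED = -103/8]
   → C = (-33/4, 91/12)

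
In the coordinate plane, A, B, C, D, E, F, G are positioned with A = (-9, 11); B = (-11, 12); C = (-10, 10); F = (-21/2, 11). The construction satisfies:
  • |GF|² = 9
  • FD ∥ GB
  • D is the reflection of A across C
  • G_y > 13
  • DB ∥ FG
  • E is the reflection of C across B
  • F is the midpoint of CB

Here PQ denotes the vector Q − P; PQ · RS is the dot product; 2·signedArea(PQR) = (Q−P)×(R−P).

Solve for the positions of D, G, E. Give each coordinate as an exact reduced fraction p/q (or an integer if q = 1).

1. D_x = -11  [D is the reflection of A across C]
2. D_y = 9  [D is the reflection of A across C]
   → D = (-11, 9)
3. G_x = -21/2  [FD ∥ GB ∩ DB ∥ FG]
4. G_y = 14  [FD ∥ GB ∩ DB ∥ FG]
   → G = (-21/2, 14)
5. E_x = -12  [E is the reflection of C across B]
6. E_y = 14  [E is the reflection of C across B]
   → E = (-12, 14)

D = (-11, 9)
E = (-12, 14)
G = (-21/2, 14)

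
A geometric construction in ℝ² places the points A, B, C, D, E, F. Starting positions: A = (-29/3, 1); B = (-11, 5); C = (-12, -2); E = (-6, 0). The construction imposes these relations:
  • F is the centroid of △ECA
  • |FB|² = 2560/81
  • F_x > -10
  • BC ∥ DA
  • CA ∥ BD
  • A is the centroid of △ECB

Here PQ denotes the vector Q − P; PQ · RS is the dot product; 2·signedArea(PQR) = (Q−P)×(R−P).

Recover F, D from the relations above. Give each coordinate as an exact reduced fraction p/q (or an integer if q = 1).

1. F_x = -83/9  [F is the centroid of △ECA]
2. F_y = -1/3  [F is the centroid of △ECA]
   → F = (-83/9, -1/3)
3. D_x = -26/3  [BC ∥ DA ∩ CA ∥ BD]
4. D_y = 8  [BC ∥ DA ∩ CA ∥ BD]
   → D = (-26/3, 8)

D = (-26/3, 8)
F = (-83/9, -1/3)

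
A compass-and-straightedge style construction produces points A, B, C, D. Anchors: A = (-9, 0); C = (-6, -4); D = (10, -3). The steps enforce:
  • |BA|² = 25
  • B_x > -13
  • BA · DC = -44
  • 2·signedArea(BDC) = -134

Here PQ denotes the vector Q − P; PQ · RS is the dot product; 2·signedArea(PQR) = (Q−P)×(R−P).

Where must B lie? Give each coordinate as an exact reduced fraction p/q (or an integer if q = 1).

1. B_x = -12  [2·signedArea(BDC) = -134 ∩ BA · DC = -44]
2. B_y = 4  [2·signedArea(BDC) = -134 ∩ BA · DC = -44]
   → B = (-12, 4)

B = (-12, 4)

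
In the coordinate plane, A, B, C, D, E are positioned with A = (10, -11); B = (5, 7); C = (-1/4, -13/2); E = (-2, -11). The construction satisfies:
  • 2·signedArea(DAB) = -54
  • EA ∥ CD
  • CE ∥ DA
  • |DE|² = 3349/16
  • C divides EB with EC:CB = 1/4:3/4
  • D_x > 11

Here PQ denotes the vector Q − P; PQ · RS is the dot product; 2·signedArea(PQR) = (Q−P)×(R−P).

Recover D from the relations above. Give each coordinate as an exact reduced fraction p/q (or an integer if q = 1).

D = (47/4, -13/2)

1. D_x = 47/4  [CE ∥ DA ∩ EA ∥ CD]
2. D_y = -13/2  [CE ∥ DA ∩ EA ∥ CD]
   → D = (47/4, -13/2)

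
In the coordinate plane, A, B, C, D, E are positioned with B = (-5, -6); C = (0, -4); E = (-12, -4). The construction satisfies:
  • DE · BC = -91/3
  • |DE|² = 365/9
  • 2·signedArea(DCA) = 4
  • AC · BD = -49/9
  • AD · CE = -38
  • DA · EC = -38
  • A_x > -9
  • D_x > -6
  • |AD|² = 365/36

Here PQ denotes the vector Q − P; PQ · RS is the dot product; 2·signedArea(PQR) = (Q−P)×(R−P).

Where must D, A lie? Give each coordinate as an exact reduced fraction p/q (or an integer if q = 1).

A = (-53/6, -13/3)
D = (-17/3, -14/3)

1. D_x = -17/3  [line -5·x + -2·y + -113/3 = 0 ∩ |DE|² = 365/9]
2. D_y = -14/3  [line -5·x + -2·y + -113/3 = 0 ∩ |DE|² = 365/9]
   → D = (-17/3, -14/3)
3. A_x = -53/6  [AD · CE = -38 ∩ 2·signedArea(DCA) = 4]
4. A_y = -13/3  [AD · CE = -38 ∩ 2·signedArea(DCA) = 4]
   → A = (-53/6, -13/3)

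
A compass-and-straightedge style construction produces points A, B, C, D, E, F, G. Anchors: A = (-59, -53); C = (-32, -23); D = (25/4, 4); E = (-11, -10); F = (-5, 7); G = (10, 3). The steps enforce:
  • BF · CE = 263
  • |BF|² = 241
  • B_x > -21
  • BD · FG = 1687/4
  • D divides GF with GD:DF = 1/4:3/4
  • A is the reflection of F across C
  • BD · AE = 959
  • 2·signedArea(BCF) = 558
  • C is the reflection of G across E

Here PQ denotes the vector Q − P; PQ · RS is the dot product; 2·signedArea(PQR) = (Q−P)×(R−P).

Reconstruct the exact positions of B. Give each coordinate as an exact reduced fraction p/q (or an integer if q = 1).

B = (-20, 11)

1. B_x = -20  [BD · FG = 1687/4 ∩ BD · AE = 959]
2. B_y = 11  [BD · FG = 1687/4 ∩ BD · AE = 959]
   → B = (-20, 11)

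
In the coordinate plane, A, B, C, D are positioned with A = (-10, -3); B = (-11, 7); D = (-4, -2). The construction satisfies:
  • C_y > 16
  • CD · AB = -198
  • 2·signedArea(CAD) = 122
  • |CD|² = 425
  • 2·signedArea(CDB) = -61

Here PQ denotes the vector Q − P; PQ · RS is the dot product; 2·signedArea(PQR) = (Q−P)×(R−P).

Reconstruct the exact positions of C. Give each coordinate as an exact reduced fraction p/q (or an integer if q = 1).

1. C_x = -12  [2·signedArea(CDB) = -61 ∩ 2·signedArea(CAD) = 122]
2. C_y = 17  [2·signedArea(CDB) = -61 ∩ 2·signedArea(CAD) = 122]
   → C = (-12, 17)

C = (-12, 17)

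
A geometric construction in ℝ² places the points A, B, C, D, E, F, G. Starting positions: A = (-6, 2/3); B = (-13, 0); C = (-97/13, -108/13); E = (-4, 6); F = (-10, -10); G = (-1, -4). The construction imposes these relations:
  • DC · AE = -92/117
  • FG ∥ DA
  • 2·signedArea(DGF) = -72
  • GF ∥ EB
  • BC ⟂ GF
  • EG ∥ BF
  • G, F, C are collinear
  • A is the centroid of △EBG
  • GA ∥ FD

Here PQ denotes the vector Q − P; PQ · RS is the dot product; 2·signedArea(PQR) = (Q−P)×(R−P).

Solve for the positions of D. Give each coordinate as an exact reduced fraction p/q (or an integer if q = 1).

D = (-15, -16/3)

1. D_x = -15  [FG ∥ DA ∩ GA ∥ FD]
2. D_y = -16/3  [FG ∥ DA ∩ GA ∥ FD]
   → D = (-15, -16/3)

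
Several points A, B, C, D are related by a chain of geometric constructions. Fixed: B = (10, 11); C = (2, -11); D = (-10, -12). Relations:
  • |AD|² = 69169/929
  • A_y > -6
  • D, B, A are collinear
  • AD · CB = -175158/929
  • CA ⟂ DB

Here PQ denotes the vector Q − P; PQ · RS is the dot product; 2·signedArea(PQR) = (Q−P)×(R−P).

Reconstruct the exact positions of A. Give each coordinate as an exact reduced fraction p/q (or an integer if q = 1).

1. A_x = -4030/929  [D, B, A are collinear ∩ CA ⟂ DB]
2. A_y = -5099/929  [D, B, A are collinear ∩ CA ⟂ DB]
   → A = (-4030/929, -5099/929)

A = (-4030/929, -5099/929)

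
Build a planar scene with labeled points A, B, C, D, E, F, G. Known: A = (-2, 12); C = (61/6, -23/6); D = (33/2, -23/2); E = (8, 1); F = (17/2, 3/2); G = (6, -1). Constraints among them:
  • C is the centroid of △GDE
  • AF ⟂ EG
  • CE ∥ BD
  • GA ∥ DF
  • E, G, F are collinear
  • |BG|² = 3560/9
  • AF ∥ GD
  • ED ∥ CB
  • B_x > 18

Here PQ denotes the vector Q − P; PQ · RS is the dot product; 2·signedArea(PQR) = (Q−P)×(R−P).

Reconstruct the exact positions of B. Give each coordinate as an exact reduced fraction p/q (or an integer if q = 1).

B = (56/3, -49/3)

1. B_x = 56/3  [CE ∥ BD ∩ ED ∥ CB]
2. B_y = -49/3  [CE ∥ BD ∩ ED ∥ CB]
   → B = (56/3, -49/3)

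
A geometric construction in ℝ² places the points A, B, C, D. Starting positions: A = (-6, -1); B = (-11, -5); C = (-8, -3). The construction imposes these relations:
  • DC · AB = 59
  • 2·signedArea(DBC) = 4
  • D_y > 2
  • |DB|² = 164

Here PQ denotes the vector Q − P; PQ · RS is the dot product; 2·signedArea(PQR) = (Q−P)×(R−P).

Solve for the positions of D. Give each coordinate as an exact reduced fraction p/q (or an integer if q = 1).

1. D_x = -1  [2·signedArea(DBC) = 4 ∩ DC · AB = 59]
2. D_y = 3  [2·signedArea(DBC) = 4 ∩ DC · AB = 59]
   → D = (-1, 3)

D = (-1, 3)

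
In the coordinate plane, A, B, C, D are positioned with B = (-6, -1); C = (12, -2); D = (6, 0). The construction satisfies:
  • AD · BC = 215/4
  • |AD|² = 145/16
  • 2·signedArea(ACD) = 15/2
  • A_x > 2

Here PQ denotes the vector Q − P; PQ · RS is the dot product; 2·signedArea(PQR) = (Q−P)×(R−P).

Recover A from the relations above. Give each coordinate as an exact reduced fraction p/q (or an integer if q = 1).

A = (3, -1/4)

1. A_x = 3  [AD · BC = 215/4 ∩ 2·signedArea(ACD) = 15/2]
2. A_y = -1/4  [AD · BC = 215/4 ∩ 2·signedArea(ACD) = 15/2]
   → A = (3, -1/4)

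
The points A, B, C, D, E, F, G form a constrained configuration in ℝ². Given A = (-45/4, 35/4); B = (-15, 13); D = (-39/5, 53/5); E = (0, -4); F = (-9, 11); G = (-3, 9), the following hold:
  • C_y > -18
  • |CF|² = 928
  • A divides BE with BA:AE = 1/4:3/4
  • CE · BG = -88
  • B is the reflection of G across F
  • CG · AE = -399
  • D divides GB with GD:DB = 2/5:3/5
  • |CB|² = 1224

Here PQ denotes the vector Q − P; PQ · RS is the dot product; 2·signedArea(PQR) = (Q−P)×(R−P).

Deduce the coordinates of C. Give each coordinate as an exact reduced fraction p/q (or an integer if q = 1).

C = (3, -17)

1. C_x = 3  [CE · BG = -88 ∩ CG · AE = -399]
2. C_y = -17  [CE · BG = -88 ∩ CG · AE = -399]
   → C = (3, -17)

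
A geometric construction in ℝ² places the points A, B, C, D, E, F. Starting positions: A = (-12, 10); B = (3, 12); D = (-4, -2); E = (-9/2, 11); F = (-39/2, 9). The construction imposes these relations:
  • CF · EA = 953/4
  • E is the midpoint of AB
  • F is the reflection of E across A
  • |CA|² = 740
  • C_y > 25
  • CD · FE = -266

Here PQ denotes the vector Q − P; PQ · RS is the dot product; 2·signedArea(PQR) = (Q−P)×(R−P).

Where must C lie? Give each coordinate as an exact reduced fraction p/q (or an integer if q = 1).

1. C_x = 10  [line 15/2·x + 1·y + -101 = 0 ∩ |CA|² = 740]
2. C_y = 26  [line 15/2·x + 1·y + -101 = 0 ∩ |CA|² = 740]
   → C = (10, 26)

C = (10, 26)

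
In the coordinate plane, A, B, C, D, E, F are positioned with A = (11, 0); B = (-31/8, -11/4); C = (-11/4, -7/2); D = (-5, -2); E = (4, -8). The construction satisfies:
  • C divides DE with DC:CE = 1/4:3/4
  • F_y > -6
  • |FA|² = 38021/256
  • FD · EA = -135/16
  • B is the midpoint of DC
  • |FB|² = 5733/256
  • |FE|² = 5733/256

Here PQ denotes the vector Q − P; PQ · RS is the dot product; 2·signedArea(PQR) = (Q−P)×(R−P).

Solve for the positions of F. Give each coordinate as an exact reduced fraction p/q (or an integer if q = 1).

F = (1/16, -43/8)

1. F_x = 1/16  [line -7·x + -8·y + -681/16 = 0 ∩ |FA|² = 38021/256]
2. F_y = -43/8  [line -7·x + -8·y + -681/16 = 0 ∩ |FA|² = 38021/256]
   → F = (1/16, -43/8)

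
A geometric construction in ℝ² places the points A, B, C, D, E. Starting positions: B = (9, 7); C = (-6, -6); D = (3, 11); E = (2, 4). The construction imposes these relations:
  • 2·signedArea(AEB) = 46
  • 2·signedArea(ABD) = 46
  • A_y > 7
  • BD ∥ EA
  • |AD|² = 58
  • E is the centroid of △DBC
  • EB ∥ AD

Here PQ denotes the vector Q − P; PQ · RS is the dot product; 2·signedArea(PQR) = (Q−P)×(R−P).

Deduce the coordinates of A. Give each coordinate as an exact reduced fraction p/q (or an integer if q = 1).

1. A_x = -4  [EB ∥ AD ∩ BD ∥ EA]
2. A_y = 8  [EB ∥ AD ∩ BD ∥ EA]
   → A = (-4, 8)

A = (-4, 8)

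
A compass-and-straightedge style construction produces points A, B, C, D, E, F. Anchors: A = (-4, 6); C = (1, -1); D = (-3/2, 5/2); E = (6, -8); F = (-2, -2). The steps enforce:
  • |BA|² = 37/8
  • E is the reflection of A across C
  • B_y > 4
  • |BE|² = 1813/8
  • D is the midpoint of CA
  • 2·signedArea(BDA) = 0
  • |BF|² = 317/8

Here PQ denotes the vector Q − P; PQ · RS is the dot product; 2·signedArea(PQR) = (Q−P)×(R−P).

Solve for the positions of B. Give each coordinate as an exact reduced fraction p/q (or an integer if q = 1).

1. B_x = -11/4  [line -7/2·x + -5/2·y + 1 = 0 ∩ |BF|² = 317/8]
2. B_y = 17/4  [line -7/2·x + -5/2·y + 1 = 0 ∩ |BF|² = 317/8]
   → B = (-11/4, 17/4)

B = (-11/4, 17/4)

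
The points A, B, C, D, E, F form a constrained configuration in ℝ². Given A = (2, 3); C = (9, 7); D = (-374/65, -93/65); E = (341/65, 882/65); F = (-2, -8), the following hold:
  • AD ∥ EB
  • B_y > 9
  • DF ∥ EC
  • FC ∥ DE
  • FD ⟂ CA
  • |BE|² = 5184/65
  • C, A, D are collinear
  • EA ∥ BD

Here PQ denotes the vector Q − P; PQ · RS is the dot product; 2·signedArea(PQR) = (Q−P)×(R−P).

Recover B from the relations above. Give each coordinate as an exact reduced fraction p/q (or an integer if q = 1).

1. B_x = -163/65  [EA ∥ BD ∩ AD ∥ EB]
2. B_y = 594/65  [EA ∥ BD ∩ AD ∥ EB]
   → B = (-163/65, 594/65)

B = (-163/65, 594/65)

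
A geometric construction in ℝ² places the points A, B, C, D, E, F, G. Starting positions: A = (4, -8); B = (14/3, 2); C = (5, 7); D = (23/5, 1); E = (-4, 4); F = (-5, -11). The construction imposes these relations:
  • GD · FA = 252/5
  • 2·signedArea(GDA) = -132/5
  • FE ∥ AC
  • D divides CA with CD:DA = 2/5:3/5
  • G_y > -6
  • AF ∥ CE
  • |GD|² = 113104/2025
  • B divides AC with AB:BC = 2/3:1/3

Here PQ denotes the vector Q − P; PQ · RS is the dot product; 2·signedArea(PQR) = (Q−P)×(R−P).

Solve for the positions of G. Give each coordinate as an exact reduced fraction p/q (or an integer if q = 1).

1. G_x = 11/9  [GD · FA = 252/5 ∩ 2·signedArea(GDA) = -132/5]
2. G_y = -17/3  [GD · FA = 252/5 ∩ 2·signedArea(GDA) = -132/5]
   → G = (11/9, -17/3)

G = (11/9, -17/3)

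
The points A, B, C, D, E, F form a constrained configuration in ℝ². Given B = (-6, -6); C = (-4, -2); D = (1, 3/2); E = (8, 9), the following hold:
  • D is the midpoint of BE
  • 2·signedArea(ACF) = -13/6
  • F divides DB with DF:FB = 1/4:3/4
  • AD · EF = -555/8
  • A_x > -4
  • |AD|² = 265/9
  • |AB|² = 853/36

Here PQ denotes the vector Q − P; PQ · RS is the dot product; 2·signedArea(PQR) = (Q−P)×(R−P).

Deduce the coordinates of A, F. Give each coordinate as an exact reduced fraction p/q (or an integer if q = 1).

1. F_x = -3/4  [F divides DB with DF:FB = 1/4:3/4]
2. F_y = -3/8  [F divides DB with DF:FB = 1/4:3/4]
   → F = (-3/4, -3/8)
3. A_x = -3  [2·signedArea(ACF) = -13/6 ∩ AD · EF = -555/8]
4. A_y = -13/6  [2·signedArea(ACF) = -13/6 ∩ AD · EF = -555/8]
   → A = (-3, -13/6)

A = (-3, -13/6)
F = (-3/4, -3/8)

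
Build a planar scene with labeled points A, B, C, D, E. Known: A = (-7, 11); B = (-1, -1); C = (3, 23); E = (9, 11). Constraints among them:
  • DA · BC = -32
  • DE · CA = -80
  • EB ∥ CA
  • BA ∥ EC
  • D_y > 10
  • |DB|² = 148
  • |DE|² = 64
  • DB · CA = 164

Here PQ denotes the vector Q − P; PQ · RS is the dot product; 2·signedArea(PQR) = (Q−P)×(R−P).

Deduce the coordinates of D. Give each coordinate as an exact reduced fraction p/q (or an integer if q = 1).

D = (1, 11)

1. D_x = 1  [DB · CA = 164 ∩ DA · BC = -32]
2. D_y = 11  [DB · CA = 164 ∩ DA · BC = -32]
   → D = (1, 11)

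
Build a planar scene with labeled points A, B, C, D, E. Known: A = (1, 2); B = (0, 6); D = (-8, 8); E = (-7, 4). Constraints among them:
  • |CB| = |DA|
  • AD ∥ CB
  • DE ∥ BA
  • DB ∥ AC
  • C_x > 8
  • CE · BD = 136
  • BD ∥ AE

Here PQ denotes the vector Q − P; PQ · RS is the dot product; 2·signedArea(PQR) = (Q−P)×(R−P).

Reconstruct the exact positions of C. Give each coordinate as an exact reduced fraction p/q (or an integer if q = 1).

1. C_x = 9  [AD ∥ CB ∩ DB ∥ AC]
2. C_y = 0  [AD ∥ CB ∩ DB ∥ AC]
   → C = (9, 0)

C = (9, 0)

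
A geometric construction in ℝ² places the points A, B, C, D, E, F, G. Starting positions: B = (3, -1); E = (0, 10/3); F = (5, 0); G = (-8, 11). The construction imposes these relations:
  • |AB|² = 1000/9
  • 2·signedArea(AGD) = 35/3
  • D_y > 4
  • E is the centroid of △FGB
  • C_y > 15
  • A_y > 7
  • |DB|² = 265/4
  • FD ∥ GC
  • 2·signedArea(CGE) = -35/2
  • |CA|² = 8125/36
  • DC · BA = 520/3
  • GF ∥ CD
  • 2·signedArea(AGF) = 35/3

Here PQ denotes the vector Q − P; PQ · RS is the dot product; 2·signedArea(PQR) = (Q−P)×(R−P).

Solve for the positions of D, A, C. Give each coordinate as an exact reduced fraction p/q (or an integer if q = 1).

1. A_x = -3  [line 11·x + 13·y + -200/3 = 0 ∩ |AB|² = 1000/9]
2. A_y = 23/3  [line 11·x + 13·y + -200/3 = 0 ∩ |AB|² = 1000/9]
   → A = (-3, 23/3)
3. C_x = -31/2  [line 23/3·x + 8·y + -55/6 = 0 ∩ |CA|² = 8125/36]
4. C_y = 16  [line 23/3·x + 8·y + -55/6 = 0 ∩ |CA|² = 8125/36]
   → C = (-31/2, 16)
5. D_x = -5/2  [DC · BA = 520/3 ∩ 2·signedArea(AGD) = 35/3]
6. D_y = 5  [DC · BA = 520/3 ∩ 2·signedArea(AGD) = 35/3]
   → D = (-5/2, 5)

A = (-3, 23/3)
C = (-31/2, 16)
D = (-5/2, 5)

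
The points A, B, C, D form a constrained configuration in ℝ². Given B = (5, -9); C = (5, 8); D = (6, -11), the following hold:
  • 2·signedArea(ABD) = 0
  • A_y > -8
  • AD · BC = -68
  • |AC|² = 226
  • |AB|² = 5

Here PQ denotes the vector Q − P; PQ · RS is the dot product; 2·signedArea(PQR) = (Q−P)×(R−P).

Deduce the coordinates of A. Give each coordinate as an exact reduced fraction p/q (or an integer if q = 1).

1. A_x = 4  [2·signedArea(ABD) = 0 ∩ AD · BC = -68]
2. A_y = -7  [2·signedArea(ABD) = 0 ∩ AD · BC = -68]
   → A = (4, -7)

A = (4, -7)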